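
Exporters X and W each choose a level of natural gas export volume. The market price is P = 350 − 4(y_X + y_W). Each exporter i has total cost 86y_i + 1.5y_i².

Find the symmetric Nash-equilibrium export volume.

17.6

Exporter X's profit: π = y_X(350 − 4(y_X + y_W)) − 86y_X − 1.5y_X².
∂π/∂y_X = 264 − 11y_X − 4y_W = 0, so y_X = 24 − (4/11)y_W.
Setting y_X = y_W in the reaction function: y_X = 24 − (4/11)y_X, so y_X = 24 / (15/11) = 17.6.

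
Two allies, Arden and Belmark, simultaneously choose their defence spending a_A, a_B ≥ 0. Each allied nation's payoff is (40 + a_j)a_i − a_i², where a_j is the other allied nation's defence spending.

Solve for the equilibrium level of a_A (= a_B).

Arden's payoff is (40 + a_B)a_A − a_A².
∂π/∂a_A = 40 + a_B − 2a_A = 0, so a_A = 20 + 0.5a_B.
The game is symmetric, so in equilibrium a_B = a_A: the reaction function gives 0.5a_A = 20, hence a_A = 40.

40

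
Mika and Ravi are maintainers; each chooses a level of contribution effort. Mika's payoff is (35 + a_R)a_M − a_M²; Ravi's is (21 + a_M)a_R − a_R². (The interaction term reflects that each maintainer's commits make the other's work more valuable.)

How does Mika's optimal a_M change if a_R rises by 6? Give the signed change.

3

Expanding Mika's payoff: 35a_M + a_Ra_M − a_M².
∂π/∂a_M = 35 + a_R − 2a_M = 0, so a_M = 17.5 + 0.5a_R.
The reaction-function slope is 0.5, so a 6-unit rise in a_R moves a_M by 0.5 × 6 = 3. Mika's best response rises — the actions are strategic complements.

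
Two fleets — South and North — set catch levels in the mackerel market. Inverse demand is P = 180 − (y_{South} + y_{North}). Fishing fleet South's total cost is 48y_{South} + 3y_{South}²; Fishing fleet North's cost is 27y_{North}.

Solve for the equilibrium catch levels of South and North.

7.4, 72.8

Fishing fleet South's profit: π = y_{South}(180 − (y_{South} + y_{North})) − 48y_{South} − 3y_{South}².
∂π/∂y_{South} = 132 − 8y_{South} − y_{North} = 0, so y_{South} = 16.5 − 0.125y_{North}.
For North: ∂π/∂y_{North} = 153 − 2y_{North} − y_{South} = 0 ⇒ y_{North} = 76.5 − 0.5y_{South}.
Solving the two reaction functions simultaneously: (1 − (−0.125)(−0.5))y_{South} = 16.5 − 0.125·76.5, so 0.9375y_{South} = 6.9375 and y_{South} = 7.4.
Then y_{North} = 76.5 − 0.5·7.4 = 72.8.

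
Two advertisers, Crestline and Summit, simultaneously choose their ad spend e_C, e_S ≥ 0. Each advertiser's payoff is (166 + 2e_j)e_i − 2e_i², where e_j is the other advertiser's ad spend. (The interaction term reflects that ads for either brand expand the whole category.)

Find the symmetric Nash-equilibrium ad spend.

83

Crestline's payoff is (166 + 2e_S)e_C − 2e_C².
∂π/∂e_C = 166 + 2e_S − 4e_C = 0, so e_C = 41.5 + 0.5e_S.
By symmetry e_S = e_C; substituting into the reaction function, 0.5e_C = 41.5 and e_C = 83.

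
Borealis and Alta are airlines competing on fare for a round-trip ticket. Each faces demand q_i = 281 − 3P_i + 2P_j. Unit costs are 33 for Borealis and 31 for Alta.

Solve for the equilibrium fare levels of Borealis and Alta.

94.625, 93.875

Borealis's profit: π = (P_{Borealis} − 33)(281 − 3P_{Borealis} + 2P_{Alta}).
∂π/∂P_{Borealis} = 380 − 6P_{Borealis} + 2P_{Alta} = 0 ⇒ P_{Borealis} = 190/3 + (1/3)P_{Alta}.
Similarly P_{Alta} = 187/3 + (1/3)P_{Borealis}.
Substituting the second reaction function into the first: P_{Borealis} = 190/3 + (1/3)(187/3 + (1/3)P_{Borealis}), which gives (8/9)P_{Borealis} = 757/9 ⇒ P_{Borealis} = 94.625.
Then P_{Alta} = 187/3 + (1/3)·94.625 = 93.875.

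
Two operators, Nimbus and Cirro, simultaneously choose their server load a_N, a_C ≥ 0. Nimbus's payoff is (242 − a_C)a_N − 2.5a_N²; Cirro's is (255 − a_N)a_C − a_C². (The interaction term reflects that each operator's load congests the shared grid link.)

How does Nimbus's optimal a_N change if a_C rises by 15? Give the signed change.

-3

Expanding Nimbus's payoff: 242a_N − a_Ca_N − 2.5a_N².
∂π/∂a_N = 242 − a_C − 5a_N = 0, so a_N = 48.4 − 0.2a_C.
The reaction-function slope is −0.2, so a 15-unit rise in a_C moves a_N by −0.2 × 15 = −3. Nimbus's best response falls — the actions are strategic substitutes.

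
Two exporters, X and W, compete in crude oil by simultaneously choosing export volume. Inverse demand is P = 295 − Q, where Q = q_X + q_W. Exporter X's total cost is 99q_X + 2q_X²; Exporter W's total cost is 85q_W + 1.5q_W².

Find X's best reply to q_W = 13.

Exporter X's profit: π = q_X(295 − (q_X + q_W)) − 99q_X − 2q_X².
∂π/∂q_X = 196 − 6q_X − q_W = 0, so q_X = 98/3 − (1/6)q_W.
At q_W = 13: q_X = 98/3 − (1/6)·13 = 30.5.

30.5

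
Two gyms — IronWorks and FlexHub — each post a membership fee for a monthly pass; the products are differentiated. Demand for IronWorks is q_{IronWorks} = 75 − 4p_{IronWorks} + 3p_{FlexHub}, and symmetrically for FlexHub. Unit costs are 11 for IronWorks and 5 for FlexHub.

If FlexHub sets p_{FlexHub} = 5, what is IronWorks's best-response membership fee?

IronWorks's profit: π = (p_{IronWorks} − 11)(75 − 4p_{IronWorks} + 3p_{FlexHub}).
∂π/∂p_{IronWorks} = 119 − 8p_{IronWorks} + 3p_{FlexHub} = 0 ⇒ p_{IronWorks} = 14.875 + 0.375p_{FlexHub}.
At p_{FlexHub} = 5: p_{IronWorks} = 14.875 + 0.375·5 = 16.75.

16.75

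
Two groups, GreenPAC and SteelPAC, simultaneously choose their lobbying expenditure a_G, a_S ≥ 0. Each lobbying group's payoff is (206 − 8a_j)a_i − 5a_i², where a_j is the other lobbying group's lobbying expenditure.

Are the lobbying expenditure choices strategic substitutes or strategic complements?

strategic substitutes

GreenPAC's payoff is (206 − 8a_S)a_G − 5a_G².
∂π/∂a_G = 206 − 8a_S − 10a_G = 0, so a_G = 20.6 − 0.8a_S.
The best-response slope da_G/da_S = −0.8 < 0: the reaction function is downward-sloping, so the choices are strategic substitutes.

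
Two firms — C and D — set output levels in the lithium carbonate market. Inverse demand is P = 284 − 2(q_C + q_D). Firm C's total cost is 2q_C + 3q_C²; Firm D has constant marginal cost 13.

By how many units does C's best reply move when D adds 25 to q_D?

Firm C's profit: π = q_C(284 − 2(q_C + q_D)) − 2q_C − 3q_C².
∂π/∂q_C = 282 − 10q_C − 2q_D = 0, so q_C = 28.2 − 0.2q_D.
The reaction-function slope is −0.2, so a 25-unit rise in q_D moves q_C by −0.2 × 25 = −5. C's best response falls — the actions are strategic substitutes.

-5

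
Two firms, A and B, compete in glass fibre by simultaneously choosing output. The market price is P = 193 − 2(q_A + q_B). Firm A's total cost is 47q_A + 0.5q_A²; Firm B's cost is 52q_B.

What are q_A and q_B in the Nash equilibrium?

18.875, 25.8125

Firm A's profit: π = q_A(193 − 2(q_A + q_B)) − 47q_A − 0.5q_A².
∂π/∂q_A = 146 − 5q_A − 2q_B = 0, so q_A = 29.2 − 0.4q_B.
For B: ∂π/∂q_B = 141 − 4q_B − 2q_A = 0 ⇒ q_B = 35.25 − 0.5q_A.
Solving the two reaction functions simultaneously: (1 − (−0.4)(−0.5))q_A = 29.2 − 0.4·35.25, so 0.8q_A = 15.1 and q_A = 18.875.
Then q_B = 35.25 − 0.5·18.875 = 25.8125.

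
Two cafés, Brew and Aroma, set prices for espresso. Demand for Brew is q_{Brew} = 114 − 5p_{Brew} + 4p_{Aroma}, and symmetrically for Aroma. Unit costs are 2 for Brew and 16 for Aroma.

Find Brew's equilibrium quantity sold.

Brew's profit: π = (p_{Brew} − 2)(114 − 5p_{Brew} + 4p_{Aroma}).
∂π/∂p_{Brew} = 124 − 10p_{Brew} + 4p_{Aroma} = 0 ⇒ p_{Brew} = 12.4 + 0.4p_{Aroma}.
Similarly p_{Aroma} = 19.4 + 0.4p_{Brew}.
Solving the two reaction functions simultaneously: (1 − (0.4)(0.4))p_{Brew} = 12.4 + 0.4·19.4, so 0.84p_{Brew} = 20.16 and p_{Brew} = 24.
Then p_{Aroma} = 19.4 + 0.4·24 = 29.
q_{Brew} = 114 − 5·24 + 4·29 = 110.

110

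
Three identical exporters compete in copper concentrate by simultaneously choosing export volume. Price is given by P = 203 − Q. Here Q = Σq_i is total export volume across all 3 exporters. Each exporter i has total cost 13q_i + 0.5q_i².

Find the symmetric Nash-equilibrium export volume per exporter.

38

A representative exporter's profit is π_i = q_i(203 − Q) − 13q_i − 0.5q_i², with Q = q_i + Σ_{j≠i} q_j.
First-order condition: 190 − 3q_i − Σ_{j≠i} q_j = 0.
Imposing symmetry (q_j = q for all j) turns Σ_{j≠i} q_j into 2q, so 190 = 5q and q = 38.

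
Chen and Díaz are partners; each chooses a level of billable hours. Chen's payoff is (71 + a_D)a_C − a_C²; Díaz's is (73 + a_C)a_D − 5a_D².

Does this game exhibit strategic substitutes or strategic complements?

Expanding Chen's payoff: 71a_C + a_Da_C − a_C².
∂π/∂a_C = 71 + a_D − 2a_C = 0, so a_C = 35.5 + 0.5a_D.
The best-response slope da_C/da_D = 0.5 > 0: the reaction function is upward-sloping, so the choices are strategic complements.

strategic complements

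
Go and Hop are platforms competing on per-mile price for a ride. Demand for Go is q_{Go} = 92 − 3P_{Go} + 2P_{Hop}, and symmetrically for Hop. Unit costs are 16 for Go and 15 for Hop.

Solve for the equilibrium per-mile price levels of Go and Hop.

Go's profit: π = (P_{Go} − 16)(92 − 3P_{Go} + 2P_{Hop}).
∂π/∂P_{Go} = 140 − 6P_{Go} + 2P_{Hop} = 0 ⇒ P_{Go} = 70/3 + (1/3)P_{Hop}.
Similarly P_{Hop} = 137/6 + (1/3)P_{Go}.
Substituting the second reaction function into the first: P_{Go} = 70/3 + (1/3)(137/6 + (1/3)P_{Go}), which gives (8/9)P_{Go} = 557/18 ⇒ P_{Go} = 34.8125.
Then P_{Hop} = 137/6 + (1/3)·34.8125 = 34.4375.

34.8125, 34.4375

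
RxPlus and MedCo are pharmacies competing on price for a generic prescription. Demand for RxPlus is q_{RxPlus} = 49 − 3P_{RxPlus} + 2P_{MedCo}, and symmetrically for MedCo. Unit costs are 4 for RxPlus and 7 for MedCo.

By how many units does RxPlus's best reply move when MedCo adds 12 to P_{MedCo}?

4

RxPlus's profit: π = (P_{RxPlus} − 4)(49 − 3P_{RxPlus} + 2P_{MedCo}).
∂π/∂P_{RxPlus} = 61 − 6P_{RxPlus} + 2P_{MedCo} = 0 ⇒ P_{RxPlus} = 61/6 + (1/3)P_{MedCo}.
The reaction-function slope is 1/3, so a 12-unit rise in P_{MedCo} moves P_{RxPlus} by 1/3 × 12 = 4. RxPlus's best response rises — the actions are strategic complements.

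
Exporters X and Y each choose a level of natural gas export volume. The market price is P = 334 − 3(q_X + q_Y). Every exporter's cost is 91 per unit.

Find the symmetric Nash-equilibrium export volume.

Exporter X's profit: π = q_X(334 − 3(q_X + q_Y)) − 91q_X.
∂π/∂q_X = 243 − 6q_X − 3q_Y = 0, so q_X = 40.5 − 0.5q_Y.
The game is symmetric, so in equilibrium q_Y = q_X: the reaction function gives 1.5q_X = 40.5, hence q_X = 27.

27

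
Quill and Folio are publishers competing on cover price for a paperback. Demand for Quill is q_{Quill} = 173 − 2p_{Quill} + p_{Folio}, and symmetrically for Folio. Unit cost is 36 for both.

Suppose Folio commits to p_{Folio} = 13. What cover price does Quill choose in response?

64.5

Quill's profit: π = (p_{Quill} − 36)(173 − 2p_{Quill} + p_{Folio}).
∂π/∂p_{Quill} = 245 − 4p_{Quill} + p_{Folio} = 0 ⇒ p_{Quill} = 61.25 + 0.25p_{Folio}.
At p_{Folio} = 13: p_{Quill} = 61.25 + 0.25·13 = 64.5.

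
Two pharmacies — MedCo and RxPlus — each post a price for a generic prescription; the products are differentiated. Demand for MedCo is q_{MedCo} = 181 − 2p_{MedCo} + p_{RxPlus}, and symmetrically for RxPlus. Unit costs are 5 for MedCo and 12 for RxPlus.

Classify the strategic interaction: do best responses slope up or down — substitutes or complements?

MedCo's profit: π = (p_{MedCo} − 5)(181 − 2p_{MedCo} + p_{RxPlus}).
∂π/∂p_{MedCo} = 191 − 4p_{MedCo} + p_{RxPlus} = 0 ⇒ p_{MedCo} = 47.75 + 0.25p_{RxPlus}.
The best-response slope dp_{MedCo}/dp_{RxPlus} = 0.25 > 0: the reaction function is upward-sloping, so the choices are strategic complements.

strategic complements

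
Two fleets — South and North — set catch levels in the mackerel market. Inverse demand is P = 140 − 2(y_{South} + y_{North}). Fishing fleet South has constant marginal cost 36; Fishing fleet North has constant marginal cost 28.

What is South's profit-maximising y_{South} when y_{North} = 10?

Fishing fleet South's profit: π = y_{South}(140 − 2(y_{South} + y_{North})) − 36y_{South}.
∂π/∂y_{South} = 104 − 4y_{South} − 2y_{North} = 0, so y_{South} = 26 − 0.5y_{North}.
At y_{North} = 10: y_{South} = 26 − 0.5·10 = 21.

21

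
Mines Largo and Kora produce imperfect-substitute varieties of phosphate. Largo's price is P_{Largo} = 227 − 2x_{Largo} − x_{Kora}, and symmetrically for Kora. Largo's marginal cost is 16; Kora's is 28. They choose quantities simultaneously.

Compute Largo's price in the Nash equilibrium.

Mine Largo's profit: π = x_{Largo}(227 − 2x_{Largo} − x_{Kora}) − 16x_{Largo}.
∂π/∂x_{Largo} = 211 − 4x_{Largo} − x_{Kora} = 0 ⇒ x_{Largo} = 52.75 − 0.25x_{Kora}.
Similarly x_{Kora} = 49.75 − 0.25x_{Largo}.
Solving the two reaction functions simultaneously: (1 − (−0.25)(−0.25))x_{Largo} = 52.75 − 0.25·49.75, so 0.9375x_{Largo} = 40.3125 and x_{Largo} = 43.
Then x_{Kora} = 49.75 − 0.25·43 = 39.
P_{Largo} = 227 − 2·43 − 39 = 102.

102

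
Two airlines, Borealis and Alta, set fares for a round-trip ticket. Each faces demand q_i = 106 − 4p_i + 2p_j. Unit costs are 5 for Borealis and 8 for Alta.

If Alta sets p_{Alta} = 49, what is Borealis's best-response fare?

Borealis's profit: π = (p_{Borealis} − 5)(106 − 4p_{Borealis} + 2p_{Alta}).
∂π/∂p_{Borealis} = 126 − 8p_{Borealis} + 2p_{Alta} = 0 ⇒ p_{Borealis} = 15.75 + 0.25p_{Alta}.
At p_{Alta} = 49: p_{Borealis} = 15.75 + 0.25·49 = 28.

28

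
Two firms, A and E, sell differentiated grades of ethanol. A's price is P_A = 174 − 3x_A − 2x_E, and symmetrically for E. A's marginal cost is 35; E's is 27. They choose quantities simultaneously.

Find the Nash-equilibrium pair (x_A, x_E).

Firm A's profit: π = x_A(174 − 3x_A − 2x_E) − 35x_A.
∂π/∂x_A = 139 − 6x_A − 2x_E = 0 ⇒ x_A = 139/6 − (1/3)x_E.
Similarly x_E = 24.5 − (1/3)x_A.
Plugging x_E into A's best response: x_A = 139/6 − (1/3)(24.5 − (1/3)x_A) ⇒ (8/9)x_A = 15, so x_A = 16.875.
Then x_E = 24.5 − (1/3)·16.875 = 18.875.

16.875, 18.875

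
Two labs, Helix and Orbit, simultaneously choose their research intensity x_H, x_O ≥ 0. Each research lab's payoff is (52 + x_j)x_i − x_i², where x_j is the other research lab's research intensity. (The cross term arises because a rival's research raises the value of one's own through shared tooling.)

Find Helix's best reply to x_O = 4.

28

Helix's payoff is (52 + x_O)x_H − x_H².
∂π/∂x_H = 52 + x_O − 2x_H = 0, so x_H = 26 + 0.5x_O.
At x_O = 4: x_H = 26 + 0.5·4 = 28.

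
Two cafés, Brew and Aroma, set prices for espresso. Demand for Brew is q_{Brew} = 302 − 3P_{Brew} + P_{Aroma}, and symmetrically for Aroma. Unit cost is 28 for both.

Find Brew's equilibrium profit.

Brew's profit: π = (P_{Brew} − 28)(302 − 3P_{Brew} + P_{Aroma}).
∂π/∂P_{Brew} = 386 − 6P_{Brew} + P_{Aroma} = 0 ⇒ P_{Brew} = 193/3 + (1/6)P_{Aroma}.
The game is symmetric, so in equilibrium P_{Aroma} = P_{Brew}: the reaction function gives (5/6)P_{Brew} = 193/3, hence P_{Brew} = 77.2.
q_{Brew} = 302 − 3·77.2 + 77.2 = 147.6.
Profit = (77.2 − 28)·147.6 = 7261.92.

7261.92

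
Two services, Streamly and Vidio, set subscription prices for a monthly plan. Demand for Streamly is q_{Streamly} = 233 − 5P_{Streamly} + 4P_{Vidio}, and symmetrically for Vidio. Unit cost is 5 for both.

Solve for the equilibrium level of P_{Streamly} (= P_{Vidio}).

43

Streamly's profit: π = (P_{Streamly} − 5)(233 − 5P_{Streamly} + 4P_{Vidio}).
∂π/∂P_{Streamly} = 258 − 10P_{Streamly} + 4P_{Vidio} = 0 ⇒ P_{Streamly} = 25.8 + 0.4P_{Vidio}.
By symmetry P_{Vidio} = P_{Streamly}; substituting into the reaction function, 0.6P_{Streamly} = 25.8 and P_{Streamly} = 43.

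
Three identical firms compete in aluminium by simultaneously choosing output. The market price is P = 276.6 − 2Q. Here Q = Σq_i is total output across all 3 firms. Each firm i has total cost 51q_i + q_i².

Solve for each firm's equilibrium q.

22.56

A representative firm's profit is π_i = q_i(276.6 − 2Q) − 51q_i − q_i², with Q = q_i + Σ_{j≠i} q_j.
First-order condition: 225.6 − 6q_i − 2Σ_{j≠i} q_j = 0.
In a symmetric equilibrium every firm chooses the same q, so Σ_{j≠i} q_j = 2q. The condition becomes 225.6 − 10q = 0, giving q = 225.6/10 = 22.56.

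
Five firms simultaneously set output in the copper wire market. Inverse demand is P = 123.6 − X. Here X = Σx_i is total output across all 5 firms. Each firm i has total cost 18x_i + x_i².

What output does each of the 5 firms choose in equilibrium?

13.2

A representative firm's profit is π_i = x_i(123.6 − X) − 18x_i − x_i², with X = x_i + Σ_{j≠i} x_j.
First-order condition: 105.6 − 4x_i − Σ_{j≠i} x_j = 0.
Imposing symmetry (x_j = x for all j) turns Σ_{j≠i} x_j into 4x, so 105.6 = 8x and x = 13.2.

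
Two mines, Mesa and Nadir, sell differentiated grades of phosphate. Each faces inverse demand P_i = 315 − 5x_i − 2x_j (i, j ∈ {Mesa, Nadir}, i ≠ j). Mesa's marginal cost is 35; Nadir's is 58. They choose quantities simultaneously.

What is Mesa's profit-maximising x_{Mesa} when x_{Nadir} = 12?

Mine Mesa's profit: π = x_{Mesa}(315 − 5x_{Mesa} − 2x_{Nadir}) − 35x_{Mesa}.
∂π/∂x_{Mesa} = 280 − 10x_{Mesa} − 2x_{Nadir} = 0 ⇒ x_{Mesa} = 28 − 0.2x_{Nadir}.
At x_{Nadir} = 12: x_{Mesa} = 28 − 0.2·12 = 25.6.

25.6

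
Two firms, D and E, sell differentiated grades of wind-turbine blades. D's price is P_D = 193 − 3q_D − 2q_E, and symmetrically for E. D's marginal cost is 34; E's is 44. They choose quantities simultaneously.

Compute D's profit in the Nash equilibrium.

Firm D's profit: π = q_D(193 − 3q_D − 2q_E) − 34q_D.
∂π/∂q_D = 159 − 6q_D − 2q_E = 0 ⇒ q_D = 26.5 − (1/3)q_E.
Similarly q_E = 149/6 − (1/3)q_D.
Substituting the second reaction function into the first: q_D = 26.5 − (1/3)(149/6 − (1/3)q_D), which gives (8/9)q_D = 164/9 ⇒ q_D = 20.5.
Then q_E = 149/6 − (1/3)·20.5 = 18.
P_D = 193 − 3·20.5 − 2·18 = 95.5.
Profit = (95.5 − 34)·20.5 = 1260.75.

1260.75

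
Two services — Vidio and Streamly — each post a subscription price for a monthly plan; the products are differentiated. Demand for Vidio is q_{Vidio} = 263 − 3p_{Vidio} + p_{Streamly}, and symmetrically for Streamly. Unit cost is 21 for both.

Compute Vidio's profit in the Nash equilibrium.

Vidio's profit: π = (p_{Vidio} − 21)(263 − 3p_{Vidio} + p_{Streamly}).
∂π/∂p_{Vidio} = 326 − 6p_{Vidio} + p_{Streamly} = 0 ⇒ p_{Vidio} = 163/3 + (1/6)p_{Streamly}.
The game is symmetric, so in equilibrium p_{Streamly} = p_{Vidio}: the reaction function gives (5/6)p_{Vidio} = 163/3, hence p_{Vidio} = 65.2.
q_{Vidio} = 263 − 3·65.2 + 65.2 = 132.6.
Profit = (65.2 − 21)·132.6 = 5860.92.

5860.92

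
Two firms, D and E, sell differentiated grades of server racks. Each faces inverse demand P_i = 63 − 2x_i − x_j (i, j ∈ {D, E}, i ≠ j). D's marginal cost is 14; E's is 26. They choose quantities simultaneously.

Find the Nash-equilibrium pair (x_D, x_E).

10.6, 6.6

Firm D's profit: π = x_D(63 − 2x_D − x_E) − 14x_D.
∂π/∂x_D = 49 − 4x_D − x_E = 0 ⇒ x_D = 12.25 − 0.25x_E.
Similarly x_E = 9.25 − 0.25x_D.
Plugging x_E into D's best response: x_D = 12.25 − 0.25(9.25 − 0.25x_D) ⇒ 0.9375x_D = 9.9375, so x_D = 10.6.
Then x_E = 9.25 − 0.25·10.6 = 6.6.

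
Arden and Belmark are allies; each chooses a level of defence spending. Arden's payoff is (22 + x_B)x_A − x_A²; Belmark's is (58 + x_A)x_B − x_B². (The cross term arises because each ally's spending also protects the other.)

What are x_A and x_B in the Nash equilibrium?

34, 46

Expanding Arden's payoff: 22x_A + x_Bx_A − x_A².
∂π/∂x_A = 22 + x_B − 2x_A = 0, so x_A = 11 + 0.5x_B.
Likewise for Belmark: x_B = 29 + 0.5x_A.
Substituting the second reaction function into the first: x_A = 11 + 0.5(29 + 0.5x_A), which gives 0.75x_A = 25.5 ⇒ x_A = 34.
Then x_B = 29 + 0.5·34 = 46.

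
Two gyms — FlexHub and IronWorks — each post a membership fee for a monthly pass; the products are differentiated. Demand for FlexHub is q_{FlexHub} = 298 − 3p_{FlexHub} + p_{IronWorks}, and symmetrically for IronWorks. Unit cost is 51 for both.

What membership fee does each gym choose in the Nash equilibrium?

90.2

FlexHub's profit: π = (p_{FlexHub} − 51)(298 − 3p_{FlexHub} + p_{IronWorks}).
∂π/∂p_{FlexHub} = 451 − 6p_{FlexHub} + p_{IronWorks} = 0 ⇒ p_{FlexHub} = 451/6 + (1/6)p_{IronWorks}.
Setting p_{FlexHub} = p_{IronWorks} in the reaction function: p_{FlexHub} = 451/6 + (1/6)p_{FlexHub}, so p_{FlexHub} = (451/6) / (5/6) = 90.2.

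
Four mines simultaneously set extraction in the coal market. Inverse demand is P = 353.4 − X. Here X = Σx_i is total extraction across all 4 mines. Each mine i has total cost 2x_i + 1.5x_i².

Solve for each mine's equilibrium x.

43.925

A representative mine's profit is π_i = x_i(353.4 − X) − 2x_i − 1.5x_i², with X = x_i + Σ_{j≠i} x_j.
First-order condition: 351.4 − 5x_i − Σ_{j≠i} x_j = 0.
Imposing symmetry (x_j = x for all j) turns Σ_{j≠i} x_j into 3x, so 351.4 = 8x and x = 43.925.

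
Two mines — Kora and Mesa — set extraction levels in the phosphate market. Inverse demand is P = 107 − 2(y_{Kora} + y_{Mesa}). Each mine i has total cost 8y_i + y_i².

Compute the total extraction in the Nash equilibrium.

Mine Kora's profit: π = y_{Kora}(107 − 2(y_{Kora} + y_{Mesa})) − 8y_{Kora} − y_{Kora}².
∂π/∂y_{Kora} = 99 − 6y_{Kora} − 2y_{Mesa} = 0, so y_{Kora} = 16.5 − (1/3)y_{Mesa}.
The game is symmetric, so in equilibrium y_{Mesa} = y_{Kora}: the reaction function gives (4/3)y_{Kora} = 16.5, hence y_{Kora} = 12.375.
Total extraction: 12.375 + 12.375 = 24.75.

24.75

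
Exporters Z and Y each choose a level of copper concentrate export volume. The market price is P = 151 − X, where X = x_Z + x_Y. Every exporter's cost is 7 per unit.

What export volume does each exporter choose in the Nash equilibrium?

Exporter Z's profit: π = x_Z(151 − (x_Z + x_Y)) − 7x_Z.
∂π/∂x_Z = 144 − 2x_Z − x_Y = 0, so x_Z = 72 − 0.5x_Y.
Setting x_Z = x_Y in the reaction function: x_Z = 72 − 0.5x_Z, so x_Z = 72 / 1.5 = 48.

48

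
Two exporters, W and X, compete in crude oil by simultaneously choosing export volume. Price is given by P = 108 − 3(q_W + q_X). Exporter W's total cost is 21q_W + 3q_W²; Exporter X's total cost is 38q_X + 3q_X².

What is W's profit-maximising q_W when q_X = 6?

Exporter W's profit: π = q_W(108 − 3(q_W + q_X)) − 21q_W − 3q_W².
∂π/∂q_W = 87 − 12q_W − 3q_X = 0, so q_W = 7.25 − 0.25q_X.
At q_X = 6: q_W = 7.25 − 0.25·6 = 5.75.

5.75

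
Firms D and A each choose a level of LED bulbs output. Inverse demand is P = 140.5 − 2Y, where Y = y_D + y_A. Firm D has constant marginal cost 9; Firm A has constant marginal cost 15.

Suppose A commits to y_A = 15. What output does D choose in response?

25.375

Firm D's profit: π = y_D(140.5 − 2(y_D + y_A)) − 9y_D.
∂π/∂y_D = 131.5 − 4y_D − 2y_A = 0, so y_D = 32.875 − 0.5y_A.
At y_A = 15: y_D = 32.875 − 0.5·15 = 25.375.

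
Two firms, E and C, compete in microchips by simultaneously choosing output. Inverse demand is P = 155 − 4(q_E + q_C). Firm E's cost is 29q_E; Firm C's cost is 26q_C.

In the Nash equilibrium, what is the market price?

70

Firm E's profit: π = q_E(155 − 4(q_E + q_C)) − 29q_E.
∂π/∂q_E = 126 − 8q_E − 4q_C = 0, so q_E = 15.75 − 0.5q_C.
By the same steps for C: q_C = 16.125 − 0.5q_E.
Solving the two reaction functions simultaneously: (1 − (−0.5)(−0.5))q_E = 15.75 − 0.5·16.125, so 0.75q_E = 7.6875 and q_E = 10.25.
Then q_C = 16.125 − 0.5·10.25 = 11.
Equilibrium price: P = 155 − 4·21.25 = 70.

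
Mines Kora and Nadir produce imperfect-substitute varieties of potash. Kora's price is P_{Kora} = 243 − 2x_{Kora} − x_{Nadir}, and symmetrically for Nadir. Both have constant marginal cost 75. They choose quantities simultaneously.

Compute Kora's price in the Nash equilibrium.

142.2

Mine Kora's profit: π = x_{Kora}(243 − 2x_{Kora} − x_{Nadir}) − 75x_{Kora}.
∂π/∂x_{Kora} = 168 − 4x_{Kora} − x_{Nadir} = 0 ⇒ x_{Kora} = 42 − 0.25x_{Nadir}.
By symmetry x_{Nadir} = x_{Kora}; substituting into the reaction function, 1.25x_{Kora} = 42 and x_{Kora} = 33.6.
P_{Kora} = 243 − 2·33.6 − 33.6 = 142.2.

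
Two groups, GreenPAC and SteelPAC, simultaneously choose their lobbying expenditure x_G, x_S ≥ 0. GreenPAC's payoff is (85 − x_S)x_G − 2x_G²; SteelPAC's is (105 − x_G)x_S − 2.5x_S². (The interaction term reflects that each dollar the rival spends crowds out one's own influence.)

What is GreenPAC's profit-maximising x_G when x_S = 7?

Expanding GreenPAC's payoff: 85x_G − x_Sx_G − 2x_G².
∂π/∂x_G = 85 − x_S − 4x_G = 0, so x_G = 21.25 − 0.25x_S.
At x_S = 7: x_G = 21.25 − 0.25·7 = 19.5.

19.5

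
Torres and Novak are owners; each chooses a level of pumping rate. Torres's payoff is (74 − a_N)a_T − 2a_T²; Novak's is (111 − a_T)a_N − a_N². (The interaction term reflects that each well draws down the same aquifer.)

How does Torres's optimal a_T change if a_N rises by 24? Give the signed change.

Expanding Torres's payoff: 74a_T − a_Na_T − 2a_T².
∂π/∂a_T = 74 − a_N − 4a_T = 0, so a_T = 18.5 − 0.25a_N.
The reaction-function slope is −0.25, so a 24-unit rise in a_N moves a_T by −0.25 × 24 = −6. Torres's best response falls — the actions are strategic substitutes.

-6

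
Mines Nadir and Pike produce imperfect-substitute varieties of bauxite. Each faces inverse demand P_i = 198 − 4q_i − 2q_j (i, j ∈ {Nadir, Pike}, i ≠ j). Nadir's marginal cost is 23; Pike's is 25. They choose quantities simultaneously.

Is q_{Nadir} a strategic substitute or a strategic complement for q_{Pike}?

Mine Nadir's profit: π = q_{Nadir}(198 − 4q_{Nadir} − 2q_{Pike}) − 23q_{Nadir}.
∂π/∂q_{Nadir} = 175 − 8q_{Nadir} − 2q_{Pike} = 0 ⇒ q_{Nadir} = 21.875 − 0.25q_{Pike}.
The best-response slope dq_{Nadir}/dq_{Pike} = −0.25 < 0: the reaction function is downward-sloping, so the choices are strategic substitutes.

strategic substitutes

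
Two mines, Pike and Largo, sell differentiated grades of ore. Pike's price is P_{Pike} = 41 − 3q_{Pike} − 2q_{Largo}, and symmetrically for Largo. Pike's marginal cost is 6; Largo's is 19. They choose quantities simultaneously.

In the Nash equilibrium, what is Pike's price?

Mine Pike's profit: π = q_{Pike}(41 − 3q_{Pike} − 2q_{Largo}) − 6q_{Pike}.
∂π/∂q_{Pike} = 35 − 6q_{Pike} − 2q_{Largo} = 0 ⇒ q_{Pike} = 35/6 − (1/3)q_{Largo}.
Similarly q_{Largo} = 11/3 − (1/3)q_{Pike}.
Solving the two reaction functions simultaneously: (1 − (−1/3)(−1/3))q_{Pike} = 35/6 − (1/3)·(11/3), so (8/9)q_{Pike} = 83/18 and q_{Pike} = 5.1875.
Then q_{Largo} = 11/3 − (1/3)·5.1875 = 1.9375.
P_{Pike} = 41 − 3·5.1875 − 2·1.9375 = 21.5625.

21.5625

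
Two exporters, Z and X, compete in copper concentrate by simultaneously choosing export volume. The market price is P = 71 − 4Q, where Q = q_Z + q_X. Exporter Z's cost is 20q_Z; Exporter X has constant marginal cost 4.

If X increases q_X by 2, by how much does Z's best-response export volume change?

Exporter Z's profit: π = q_Z(71 − 4(q_Z + q_X)) − 20q_Z.
∂π/∂q_Z = 51 − 8q_Z − 4q_X = 0, so q_Z = 6.375 − 0.5q_X.
The reaction-function slope is −0.5, so a 2-unit rise in q_X moves q_Z by −0.5 × 2 = −1. Z's best response falls — the actions are strategic substitutes.

-1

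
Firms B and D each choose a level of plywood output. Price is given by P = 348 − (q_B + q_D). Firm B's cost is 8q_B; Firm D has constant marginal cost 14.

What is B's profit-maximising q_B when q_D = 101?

Firm B's profit: π = q_B(348 − (q_B + q_D)) − 8q_B.
∂π/∂q_B = 340 − 2q_B − q_D = 0, so q_B = 170 − 0.5q_D.
At q_D = 101: q_B = 170 − 0.5·101 = 119.5.

119.5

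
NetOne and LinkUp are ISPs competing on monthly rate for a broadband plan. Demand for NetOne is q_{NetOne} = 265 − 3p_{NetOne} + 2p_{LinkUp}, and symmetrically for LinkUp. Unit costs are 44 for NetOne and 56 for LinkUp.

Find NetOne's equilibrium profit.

9918.75

NetOne's profit: π = (p_{NetOne} − 44)(265 − 3p_{NetOne} + 2p_{LinkUp}).
∂π/∂p_{NetOne} = 397 − 6p_{NetOne} + 2p_{LinkUp} = 0 ⇒ p_{NetOne} = 397/6 + (1/3)p_{LinkUp}.
Similarly p_{LinkUp} = 433/6 + (1/3)p_{NetOne}.
Substituting the second reaction function into the first: p_{NetOne} = 397/6 + (1/3)(433/6 + (1/3)p_{NetOne}), which gives (8/9)p_{NetOne} = 812/9 ⇒ p_{NetOne} = 101.5.
Then p_{LinkUp} = 433/6 + (1/3)·101.5 = 106.
q_{NetOne} = 265 − 3·101.5 + 2·106 = 172.5.
Profit = (101.5 − 44)·172.5 = 9918.75.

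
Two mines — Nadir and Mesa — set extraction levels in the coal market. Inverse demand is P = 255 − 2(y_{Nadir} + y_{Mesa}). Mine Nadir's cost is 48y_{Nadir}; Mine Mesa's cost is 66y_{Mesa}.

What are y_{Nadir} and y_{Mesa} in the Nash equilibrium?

37.5, 28.5

Mine Nadir's profit: π = y_{Nadir}(255 − 2(y_{Nadir} + y_{Mesa})) − 48y_{Nadir}.
∂π/∂y_{Nadir} = 207 − 4y_{Nadir} − 2y_{Mesa} = 0, so y_{Nadir} = 51.75 − 0.5y_{Mesa}.
By the same steps for Mesa: y_{Mesa} = 47.25 − 0.5y_{Nadir}.
Substituting the second reaction function into the first: y_{Nadir} = 51.75 − 0.5(47.25 − 0.5y_{Nadir}), which gives 0.75y_{Nadir} = 28.125 ⇒ y_{Nadir} = 37.5.
Then y_{Mesa} = 47.25 − 0.5·37.5 = 28.5.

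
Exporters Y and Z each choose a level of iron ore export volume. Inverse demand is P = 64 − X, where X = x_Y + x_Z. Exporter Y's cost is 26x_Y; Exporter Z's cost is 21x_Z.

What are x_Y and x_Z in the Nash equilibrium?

Exporter Y's profit: π = x_Y(64 − (x_Y + x_Z)) − 26x_Y.
∂π/∂x_Y = 38 − 2x_Y − x_Z = 0, so x_Y = 19 − 0.5x_Z.
By the same steps for Z: x_Z = 21.5 − 0.5x_Y.
Substituting the second reaction function into the first: x_Y = 19 − 0.5(21.5 − 0.5x_Y), which gives 0.75x_Y = 8.25 ⇒ x_Y = 11.
Then x_Z = 21.5 − 0.5·11 = 16.

11, 16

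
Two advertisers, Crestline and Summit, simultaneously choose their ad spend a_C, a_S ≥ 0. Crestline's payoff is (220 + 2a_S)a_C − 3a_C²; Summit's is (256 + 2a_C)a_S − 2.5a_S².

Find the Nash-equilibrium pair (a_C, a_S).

Expanding Crestline's payoff: 220a_C + 2a_Sa_C − 3a_C².
∂π/∂a_C = 220 + 2a_S − 6a_C = 0, so a_C = 110/3 + (1/3)a_S.
Likewise for Summit: a_S = 51.2 + 0.4a_C.
Plugging a_S into Crestline's best response: a_C = 110/3 + (1/3)(51.2 + 0.4a_C) ⇒ (13/15)a_C = 806/15, so a_C = 62.
Then a_S = 51.2 + 0.4·62 = 76.

62, 76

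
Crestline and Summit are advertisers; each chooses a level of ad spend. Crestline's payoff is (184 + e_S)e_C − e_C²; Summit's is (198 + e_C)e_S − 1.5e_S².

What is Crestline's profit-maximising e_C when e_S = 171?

Expanding Crestline's payoff: 184e_C + e_Se_C − e_C².
∂π/∂e_C = 184 + e_S − 2e_C = 0, so e_C = 92 + 0.5e_S.
At e_S = 171: e_C = 92 + 0.5·171 = 177.5.

177.5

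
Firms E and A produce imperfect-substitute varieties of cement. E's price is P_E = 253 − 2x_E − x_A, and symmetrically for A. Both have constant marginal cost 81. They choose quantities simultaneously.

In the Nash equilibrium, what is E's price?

Firm E's profit: π = x_E(253 − 2x_E − x_A) − 81x_E.
∂π/∂x_E = 172 − 4x_E − x_A = 0 ⇒ x_E = 43 − 0.25x_A.
The game is symmetric, so in equilibrium x_A = x_E: the reaction function gives 1.25x_E = 43, hence x_E = 34.4.
P_E = 253 − 2·34.4 − 34.4 = 149.8.

149.8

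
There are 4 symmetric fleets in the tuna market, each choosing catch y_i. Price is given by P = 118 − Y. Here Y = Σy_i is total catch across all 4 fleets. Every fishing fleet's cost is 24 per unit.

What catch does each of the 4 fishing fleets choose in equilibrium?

A representative fishing fleet's profit is π_i = y_i(118 − Y) − 24y_i, with Y = y_i + Σ_{j≠i} y_j.
First-order condition: 94 − 2y_i − Σ_{j≠i} y_j = 0.
With identical fishing fleets, set every y_j = y: then 94 − 2y − 3y = 0, i.e. y = 94/5 = 18.8.

18.8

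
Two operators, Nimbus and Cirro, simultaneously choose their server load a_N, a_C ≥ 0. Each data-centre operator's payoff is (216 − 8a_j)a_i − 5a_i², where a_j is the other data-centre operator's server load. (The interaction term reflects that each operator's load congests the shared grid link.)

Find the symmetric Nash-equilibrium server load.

12

Nimbus's payoff is (216 − 8a_C)a_N − 5a_N².
∂π/∂a_N = 216 − 8a_C − 10a_N = 0, so a_N = 21.6 − 0.8a_C.
Setting a_N = a_C in the reaction function: a_N = 21.6 − 0.8a_N, so a_N = 21.6 / 1.8 = 12.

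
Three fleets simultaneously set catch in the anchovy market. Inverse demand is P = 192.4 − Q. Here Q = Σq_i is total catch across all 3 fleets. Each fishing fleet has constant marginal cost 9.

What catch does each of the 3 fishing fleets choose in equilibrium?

45.85

A representative fishing fleet's profit is π_i = q_i(192.4 − Q) − 9q_i, with Q = q_i + Σ_{j≠i} q_j.
First-order condition: 183.4 − 2q_i − Σ_{j≠i} q_j = 0.
Imposing symmetry (q_j = q for all j) turns Σ_{j≠i} q_j into 2q, so 183.4 = 4q and q = 45.85.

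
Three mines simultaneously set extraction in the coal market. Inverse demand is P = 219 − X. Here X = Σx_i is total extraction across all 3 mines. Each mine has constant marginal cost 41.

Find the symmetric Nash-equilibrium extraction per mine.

44.5

A representative mine's profit is π_i = x_i(219 − X) − 41x_i, with X = x_i + Σ_{j≠i} x_j.
First-order condition: 178 − 2x_i − Σ_{j≠i} x_j = 0.
Imposing symmetry (x_j = x for all j) turns Σ_{j≠i} x_j into 2x, so 178 = 4x and x = 44.5.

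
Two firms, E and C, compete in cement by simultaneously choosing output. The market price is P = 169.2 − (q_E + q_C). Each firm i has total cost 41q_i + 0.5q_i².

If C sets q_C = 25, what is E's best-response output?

34.4

Firm E's profit: π = q_E(169.2 − (q_E + q_C)) − 41q_E − 0.5q_E².
∂π/∂q_E = 128.2 − 3q_E − q_C = 0, so q_E = 641/15 − (1/3)q_C.
At q_C = 25: q_E = 641/15 − (1/3)·25 = 34.4.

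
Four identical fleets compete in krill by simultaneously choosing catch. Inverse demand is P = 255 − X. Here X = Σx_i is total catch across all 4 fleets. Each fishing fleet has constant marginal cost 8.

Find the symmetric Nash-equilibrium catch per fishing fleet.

A representative fishing fleet's profit is π_i = x_i(255 − X) − 8x_i, with X = x_i + Σ_{j≠i} x_j.
First-order condition: 247 − 2x_i − Σ_{j≠i} x_j = 0.
In a symmetric equilibrium every fishing fleet chooses the same x, so Σ_{j≠i} x_j = 3x. The condition becomes 247 − 5x = 0, giving x = 247/5 = 49.4.

49.4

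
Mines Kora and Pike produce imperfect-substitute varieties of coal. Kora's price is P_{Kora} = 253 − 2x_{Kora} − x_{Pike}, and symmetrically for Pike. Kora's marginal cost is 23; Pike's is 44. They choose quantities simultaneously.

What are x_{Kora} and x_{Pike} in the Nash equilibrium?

47.4, 40.4

Mine Kora's profit: π = x_{Kora}(253 − 2x_{Kora} − x_{Pike}) − 23x_{Kora}.
∂π/∂x_{Kora} = 230 − 4x_{Kora} − x_{Pike} = 0 ⇒ x_{Kora} = 57.5 − 0.25x_{Pike}.
Similarly x_{Pike} = 52.25 − 0.25x_{Kora}.
Solving the two reaction functions simultaneously: (1 − (−0.25)(−0.25))x_{Kora} = 57.5 − 0.25·52.25, so 0.9375x_{Kora} = 44.4375 and x_{Kora} = 47.4.
Then x_{Pike} = 52.25 − 0.25·47.4 = 40.4.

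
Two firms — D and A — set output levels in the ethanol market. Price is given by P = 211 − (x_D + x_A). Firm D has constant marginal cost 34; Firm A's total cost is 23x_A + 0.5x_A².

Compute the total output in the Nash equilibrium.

Firm D's profit: π = x_D(211 − (x_D + x_A)) − 34x_D.
∂π/∂x_D = 177 − 2x_D − x_A = 0, so x_D = 88.5 − 0.5x_A.
For A: ∂π/∂x_A = 188 − 3x_A − x_D = 0 ⇒ x_A = 188/3 − (1/3)x_D.
Solving the two reaction functions simultaneously: (1 − (−0.5)(−1/3))x_D = 88.5 − 0.5·(188/3), so (5/6)x_D = 343/6 and x_D = 68.6.
Then x_A = 188/3 − (1/3)·68.6 = 39.8.
Total output: 68.6 + 39.8 = 108.4.

108.4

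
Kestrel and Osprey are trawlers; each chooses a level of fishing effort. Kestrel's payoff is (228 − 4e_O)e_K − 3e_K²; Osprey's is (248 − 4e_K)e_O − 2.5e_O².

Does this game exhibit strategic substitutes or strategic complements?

Expanding Kestrel's payoff: 228e_K − 4e_Oe_K − 3e_K².
∂π/∂e_K = 228 − 4e_O − 6e_K = 0, so e_K = 38 − (2/3)e_O.
The best-response slope de_K/de_O = −2/3 < 0: the reaction function is downward-sloping, so the choices are strategic substitutes.

strategic substitutes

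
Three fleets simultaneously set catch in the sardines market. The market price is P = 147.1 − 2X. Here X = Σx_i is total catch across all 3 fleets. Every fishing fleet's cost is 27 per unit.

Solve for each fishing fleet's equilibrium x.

15.0125

A representative fishing fleet's profit is π_i = x_i(147.1 − 2X) − 27x_i, with X = x_i + Σ_{j≠i} x_j.
First-order condition: 120.1 − 4x_i − 2Σ_{j≠i} x_j = 0.
In a symmetric equilibrium every fishing fleet chooses the same x, so Σ_{j≠i} x_j = 2x. The condition becomes 120.1 − 8x = 0, giving x = 120.1/8 = 15.0125.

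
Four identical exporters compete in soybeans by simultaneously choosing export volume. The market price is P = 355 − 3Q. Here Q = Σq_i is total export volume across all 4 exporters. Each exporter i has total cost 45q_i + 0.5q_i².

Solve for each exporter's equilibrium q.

19.375

A representative exporter's profit is π_i = q_i(355 − 3Q) − 45q_i − 0.5q_i², with Q = q_i + Σ_{j≠i} q_j.
First-order condition: 310 − 7q_i − 3Σ_{j≠i} q_j = 0.
Imposing symmetry (q_j = q for all j) turns Σ_{j≠i} q_j into 3q, so 310 = 16q and q = 19.375.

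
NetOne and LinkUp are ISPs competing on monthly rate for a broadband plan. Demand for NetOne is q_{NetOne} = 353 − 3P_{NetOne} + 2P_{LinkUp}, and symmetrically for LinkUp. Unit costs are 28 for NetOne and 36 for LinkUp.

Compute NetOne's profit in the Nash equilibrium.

NetOne's profit: π = (P_{NetOne} − 28)(353 − 3P_{NetOne} + 2P_{LinkUp}).
∂π/∂P_{NetOne} = 437 − 6P_{NetOne} + 2P_{LinkUp} = 0 ⇒ P_{NetOne} = 437/6 + (1/3)P_{LinkUp}.
Similarly P_{LinkUp} = 461/6 + (1/3)P_{NetOne}.
Plugging P_{LinkUp} into NetOne's best response: P_{NetOne} = 437/6 + (1/3)(461/6 + (1/3)P_{NetOne}) ⇒ (8/9)P_{NetOne} = 886/9, so P_{NetOne} = 110.75.
Then P_{LinkUp} = 461/6 + (1/3)·110.75 = 113.75.
q_{NetOne} = 353 − 3·110.75 + 2·113.75 = 248.25.
Profit = (110.75 − 28)·248.25 = 20542.6875.

20542.6875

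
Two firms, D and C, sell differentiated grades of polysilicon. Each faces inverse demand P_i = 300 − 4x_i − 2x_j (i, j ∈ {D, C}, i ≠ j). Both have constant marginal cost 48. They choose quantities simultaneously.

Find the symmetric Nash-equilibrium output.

Firm D's profit: π = x_D(300 − 4x_D − 2x_C) − 48x_D.
∂π/∂x_D = 252 − 8x_D − 2x_C = 0 ⇒ x_D = 31.5 − 0.25x_C.
The game is symmetric, so in equilibrium x_C = x_D: the reaction function gives 1.25x_D = 31.5, hence x_D = 25.2.

25.2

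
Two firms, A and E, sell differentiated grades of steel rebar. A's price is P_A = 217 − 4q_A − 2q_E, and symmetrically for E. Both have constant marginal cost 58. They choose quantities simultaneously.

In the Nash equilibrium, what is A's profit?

Firm A's profit: π = q_A(217 − 4q_A − 2q_E) − 58q_A.
∂π/∂q_A = 159 − 8q_A − 2q_E = 0 ⇒ q_A = 19.875 − 0.25q_E.
Setting q_A = q_E in the reaction function: q_A = 19.875 − 0.25q_A, so q_A = 19.875 / 1.25 = 15.9.
P_A = 217 − 4·15.9 − 2·15.9 = 121.6.
Profit = (121.6 − 58)·15.9 = 1011.24.

1011.24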